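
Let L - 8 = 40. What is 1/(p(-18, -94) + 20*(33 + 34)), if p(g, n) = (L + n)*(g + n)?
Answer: 1/6492 ≈ 0.00015404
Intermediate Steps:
L = 48 (L = 8 + 40 = 48)
p(g, n) = (48 + n)*(g + n)
1/(p(-18, -94) + 20*(33 + 34)) = 1/(((-94)² + 48*(-18) + 48*(-94) - 18*(-94)) + 20*(33 + 34)) = 1/((8836 - 864 - 4512 + 1692) + 20*67) = 1/(5152 + 1340) = 1/6492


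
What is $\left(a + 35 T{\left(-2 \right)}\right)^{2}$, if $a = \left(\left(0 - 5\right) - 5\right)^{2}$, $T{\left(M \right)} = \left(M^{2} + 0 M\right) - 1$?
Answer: $42025$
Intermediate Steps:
$T{\left(M \right)} = -1 + M^{2}$ ($T{\left(M \right)} = \left(M^{2} + 0\right) - 1 = M^{2} - 1 = -1 + M^{2}$)
$a = 100$ ($a = \left(-5 - 5\right)^{2} = \left(-10\right)^{2} = 100$)
$\left(a + 35 T{\left(-2 \right)}\right)^{2} = \left(100 + 35 \left(-1 + \left(-2\right)^{2}\right)\right)^{2} = \left(100 + 35 \left(-1 + 4\right)\right)^{2} = \left(100 + 35 \cdot 3\right)^{2} = \left(100 + 105\right)^{2} = 205^{2} = 42025$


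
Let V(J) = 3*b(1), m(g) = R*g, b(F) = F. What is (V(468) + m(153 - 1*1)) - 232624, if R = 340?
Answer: -180941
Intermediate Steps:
m(g) = 340*g
V(J) = 3 (V(J) = 3*1 = 3)
(V(468) + m(153 - 1*1)) - 232624 = (3 + 340*(153 - 1*1)) - 232624 = (3 + 340*(153 - 1)) - 232624 = (3 + 340*152) - 232624 = (3 + 51680) - 232624 = 51683 - 232624 = -180941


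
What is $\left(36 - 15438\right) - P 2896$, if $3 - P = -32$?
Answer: $-116762$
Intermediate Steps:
$P = 35$ ($P = 3 - -32 = 3 + 32 = 35$)
$\left(36 - 15438\right) - P 2896 = \left(36 - 15438\right) - 35 \cdot 2896 = \left(36 - 15438\right) - 101360 = -15402 - 101360 = -116762$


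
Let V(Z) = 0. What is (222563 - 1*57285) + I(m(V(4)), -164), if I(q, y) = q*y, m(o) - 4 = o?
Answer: 164622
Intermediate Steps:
m(o) = 4 + o
(222563 - 1*57285) + I(m(V(4)), -164) = (222563 - 1*57285) + (4 + 0)*(-164) = (222563 - 57285) + 4*(-164) = 165278 - 656 = 164622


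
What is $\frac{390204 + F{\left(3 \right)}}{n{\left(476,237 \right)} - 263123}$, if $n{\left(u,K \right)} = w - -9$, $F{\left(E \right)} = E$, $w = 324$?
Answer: $- \frac{390207}{262790} \approx -1.4849$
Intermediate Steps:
$n{\left(u,K \right)} = 333$ ($n{\left(u,K \right)} = 324 - -9 = 324 + 9 = 333$)
$\frac{390204 + F{\left(3 \right)}}{n{\left(476,237 \right)} - 263123} = \frac{390204 + 3}{333 - 263123} = \frac{390207}{-262790} = 390207 \left(- \frac{1}{262790}\right) = - \frac{390207}{262790}$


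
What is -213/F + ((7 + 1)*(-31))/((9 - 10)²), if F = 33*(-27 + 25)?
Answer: -5385/22 ≈ -244.77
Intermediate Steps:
F = -66 (F = 33*(-2) = -66)
-213/F + ((7 + 1)*(-31))/((9 - 10)²) = -213/(-66) + ((7 + 1)*(-31))/((9 - 10)²) = -213*(-1/66) + (8*(-31))/((-1)²) = 71/22 - 248/1 = 71/22 - 248*1 = 71/22 - 248 = -5385/22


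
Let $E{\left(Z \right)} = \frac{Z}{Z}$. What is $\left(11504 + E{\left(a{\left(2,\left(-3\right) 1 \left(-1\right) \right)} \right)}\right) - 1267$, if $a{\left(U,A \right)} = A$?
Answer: $10238$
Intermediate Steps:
$E{\left(Z \right)} = 1$
$\left(11504 + E{\left(a{\left(2,\left(-3\right) 1 \left(-1\right) \right)} \right)}\right) - 1267 = \left(11504 + 1\right) - 1267 = 11505 - 1267 = 10238$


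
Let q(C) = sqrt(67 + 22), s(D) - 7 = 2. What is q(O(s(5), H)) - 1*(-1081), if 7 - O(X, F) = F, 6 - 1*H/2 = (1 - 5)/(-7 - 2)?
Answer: 1081 + sqrt(89) ≈ 1090.4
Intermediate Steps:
s(D) = 9 (s(D) = 7 + 2 = 9)
H = 100/9 (H = 12 - 2*(1 - 5)/(-7 - 2) = 12 - (-8)/(-9) = 12 - (-8)*(-1)/9 = 12 - 2*4/9 = 12 - 8/9 = 100/9 ≈ 11.111)
O(X, F) = 7 - F
q(C) = sqrt(89)
q(O(s(5), H)) - 1*(-1081) = sqrt(89) - 1*(-1081) = sqrt(89) + 1081 = 1081 + sqrt(89)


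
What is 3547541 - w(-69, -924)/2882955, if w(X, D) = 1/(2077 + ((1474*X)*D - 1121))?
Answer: 961143537979425031499/270932326921500 ≈ 3.5475e+6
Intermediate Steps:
w(X, D) = 1/(956 + 1474*D*X) (w(X, D) = 1/(2077 + (1474*D*X - 1121)) = 1/(2077 + (-1121 + 1474*D*X)) = 1/(956 + 1474*D*X))
3547541 - w(-69, -924)/2882955 = 3547541 - 1/(2*(478 + 737*(-924)*(-69)))/2882955 = 3547541 - 1/(2*(478 + 46988172))/2882955 = 3547541 - (½)/46988650/2882955 = 3547541 - (½)*(1/46988650)/2882955 = 3547541 - 1/(93977300*2882955) = 3547541 - 1*1/270932326921500 = 3547541 - 1/270932326921500 = 961143537979425031499/270932326921500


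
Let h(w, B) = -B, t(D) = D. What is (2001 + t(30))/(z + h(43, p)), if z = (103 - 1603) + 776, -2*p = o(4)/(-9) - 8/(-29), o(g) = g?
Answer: -530091/188986 ≈ -2.8049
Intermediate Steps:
p = 22/261 (p = -(4/(-9) - 8/(-29))/2 = -(4*(-⅑) - 8*(-1/29))/2 = -(-4/9 + 8/29)/2 = -½*(-44/261) = 22/261 ≈ 0.084291)
z = -724 (z = -1500 + 776 = -724)
(2001 + t(30))/(z + h(43, p)) = (2001 + 30)/(-724 - 1*22/261) = 2031/(-724 - 22/261) = 2031/(-188986/261) = 2031*(-261/188986) = -530091/188986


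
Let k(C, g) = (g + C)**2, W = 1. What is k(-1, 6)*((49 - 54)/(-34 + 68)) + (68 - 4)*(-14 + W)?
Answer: -28413/34 ≈ -835.68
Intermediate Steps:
k(C, g) = (C + g)**2
k(-1, 6)*((49 - 54)/(-34 + 68)) + (68 - 4)*(-14 + W) = (-1 + 6)**2*((49 - 54)/(-34 + 68)) + (68 - 4)*(-14 + 1) = 5**2*(-5/34) + 64*(-13) = 25*(-5*1/34) - 832 = 25*(-5/34) - 832 = -125/34 - 832 = -28413/34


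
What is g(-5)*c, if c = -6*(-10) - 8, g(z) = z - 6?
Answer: -572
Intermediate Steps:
g(z) = -6 + z
c = 52 (c = 60 - 8 = 52)
g(-5)*c = (-6 - 5)*52 = -11*52 = -572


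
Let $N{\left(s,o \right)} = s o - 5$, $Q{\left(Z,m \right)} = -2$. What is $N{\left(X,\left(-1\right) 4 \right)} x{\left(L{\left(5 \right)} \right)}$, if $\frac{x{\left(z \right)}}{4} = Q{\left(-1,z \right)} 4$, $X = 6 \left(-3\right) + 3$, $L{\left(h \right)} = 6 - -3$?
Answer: $-1760$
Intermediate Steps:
$L{\left(h \right)} = 9$ ($L{\left(h \right)} = 6 + 3 = 9$)
$X = -15$ ($X = -18 + 3 = -15$)
$N{\left(s,o \right)} = -5 + o s$ ($N{\left(s,o \right)} = o s - 5 = -5 + o s$)
$x{\left(z \right)} = -32$ ($x{\left(z \right)} = 4 \left(\left(-2\right) 4\right) = 4 \left(-8\right) = -32$)
$N{\left(X,\left(-1\right) 4 \right)} x{\left(L{\left(5 \right)} \right)} = \left(-5 + \left(-1\right) 4 \left(-15\right)\right) \left(-32\right) = \left(-5 - -60\right) \left(-32\right) = \left(-5 + 60\right) \left(-32\right) = 55 \left(-32\right) = -1760$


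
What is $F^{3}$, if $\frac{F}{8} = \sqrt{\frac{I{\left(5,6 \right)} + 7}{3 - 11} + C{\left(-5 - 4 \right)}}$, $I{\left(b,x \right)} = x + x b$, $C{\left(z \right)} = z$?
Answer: $- 1840 i \sqrt{230} \approx - 27905.0 i$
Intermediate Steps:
$I{\left(b,x \right)} = x + b x$
$F = 2 i \sqrt{230}$ ($F = 8 \sqrt{\frac{6 \left(1 + 5\right) + 7}{3 - 11} - 9} = 8 \sqrt{\frac{6 \cdot 6 + 7}{-8} - 9} = 8 \sqrt{\left(36 + 7\right) \left(- \frac{1}{8}\right) - 9} = 8 \sqrt{43 \left(- \frac{1}{8}\right) - 9} = 8 \sqrt{- \frac{43}{8} - 9} = 8 \sqrt{- \frac{115}{8}} = 8 \frac{i \sqrt{230}}{4} = 2 i \sqrt{230} \approx 30.332 i$)
$F^{3} = \left(2 i \sqrt{230}\right)^{3} = - 1840 i \sqrt{230}$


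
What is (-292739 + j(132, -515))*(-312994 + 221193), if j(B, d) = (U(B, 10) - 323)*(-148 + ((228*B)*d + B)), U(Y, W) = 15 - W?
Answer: -452444374428469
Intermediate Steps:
j(B, d) = 47064 - 318*B - 72504*B*d (j(B, d) = ((15 - 1*10) - 323)*(-148 + ((228*B)*d + B)) = ((15 - 10) - 323)*(-148 + (228*B*d + B)) = (5 - 323)*(-148 + (B + 228*B*d)) = -318*(-148 + B + 228*B*d) = 47064 - 318*B - 72504*B*d)
(-292739 + j(132, -515))*(-312994 + 221193) = (-292739 + (47064 - 318*132 - 72504*132*(-515)))*(-312994 + 221193) = (-292739 + (47064 - 41976 + 4928821920))*(-91801) = (-292739 + 4928827008)*(-91801) = 4928534269*(-91801) = -452444374428469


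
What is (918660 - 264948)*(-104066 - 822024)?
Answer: -605396146080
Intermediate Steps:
(918660 - 264948)*(-104066 - 822024) = 653712*(-926090) = -605396146080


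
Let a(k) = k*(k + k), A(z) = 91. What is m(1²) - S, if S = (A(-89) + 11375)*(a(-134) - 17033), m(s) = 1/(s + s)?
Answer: -432933227/2 ≈ -2.1647e+8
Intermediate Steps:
m(s) = 1/(2*s)
a(k) = 2*k² (a(k) = k*(2*k) = 2*k²)
S = 216466614 (S = (91 + 11375)*(2*(-134)² - 17033) = 11466*(2*17956 - 17033) = 11466*(35912 - 17033) = 11466*18879 = 216466614)
m(1²) - S = 1/(2*(1²)) - 1*216466614 = (½)/1 - 216466614 = (½)*1 - 216466614 = ½ - 216466614 = -432933227/2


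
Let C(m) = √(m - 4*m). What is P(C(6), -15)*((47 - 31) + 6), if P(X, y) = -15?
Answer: -330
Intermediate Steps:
C(m) = √3*√(-m) (C(m) = √(-3*m) = √3*√(-m))
P(C(6), -15)*((47 - 31) + 6) = -15*((47 - 31) + 6) = -15*(16 + 6) = -15*22 = -330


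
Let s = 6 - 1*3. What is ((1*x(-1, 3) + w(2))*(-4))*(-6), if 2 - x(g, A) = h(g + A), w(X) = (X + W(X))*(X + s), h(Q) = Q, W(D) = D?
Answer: 480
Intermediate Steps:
s = 3 (s = 6 - 3 = 3)
w(X) = 2*X*(3 + X) (w(X) = (X + X)*(X + 3) = (2*X)*(3 + X) = 2*X*(3 + X))
x(g, A) = 2 - A - g (x(g, A) = 2 - (g + A) = 2 - (A + g) = 2 + (-A - g) = 2 - A - g)
((1*x(-1, 3) + w(2))*(-4))*(-6) = ((1*(2 - 1*3 - 1*(-1)) + 2*2*(3 + 2))*(-4))*(-6) = ((1*(2 - 3 + 1) + 2*2*5)*(-4))*(-6) = ((1*0 + 20)*(-4))*(-6) = ((0 + 20)*(-4))*(-6) = (20*(-4))*(-6) = -80*(-6) = 480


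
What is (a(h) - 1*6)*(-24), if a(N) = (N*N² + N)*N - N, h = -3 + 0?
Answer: -2088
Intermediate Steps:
h = -3
a(N) = -N + N*(N + N³) (a(N) = (N³ + N)*N - N = (N + N³)*N - N = N*(N + N³) - N = -N + N*(N + N³))
(a(h) - 1*6)*(-24) = (-3*(-1 - 3 + (-3)³) - 1*6)*(-24) = (-3*(-1 - 3 - 27) - 6)*(-24) = (-3*(-31) - 6)*(-24) = (93 - 6)*(-24) = 87*(-24) = -2088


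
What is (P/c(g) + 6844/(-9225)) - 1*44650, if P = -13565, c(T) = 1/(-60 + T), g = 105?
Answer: -6043073719/9225 ≈ -6.5508e+5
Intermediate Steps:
(P/c(g) + 6844/(-9225)) - 1*44650 = (-13565/(1/(-60 + 105)) + 6844/(-9225)) - 1*44650 = (-13565/(1/45) + 6844*(-1/9225)) - 44650 = (-13565/1/45 - 6844/9225) - 44650 = (-13565*45 - 6844/9225) - 44650 = (-610425 - 6844/9225) - 44650 = -5631177469/9225 - 44650 = -6043073719/9225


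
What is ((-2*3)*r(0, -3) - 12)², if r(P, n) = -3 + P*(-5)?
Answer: 36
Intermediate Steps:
r(P, n) = -3 - 5*P
((-2*3)*r(0, -3) - 12)² = ((-2*3)*(-3 - 5*0) - 12)² = (-6*(-3 + 0) - 12)² = (-6*(-3) - 12)² = (18 - 12)² = 6² = 36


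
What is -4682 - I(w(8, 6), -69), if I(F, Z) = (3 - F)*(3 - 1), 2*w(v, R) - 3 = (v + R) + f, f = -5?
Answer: -4676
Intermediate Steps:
w(v, R) = -1 + R/2 + v/2 (w(v, R) = 3/2 + ((v + R) - 5)/2 = 3/2 + ((R + v) - 5)/2 = 3/2 + (-5 + R + v)/2 = 3/2 + (-5/2 + R/2 + v/2) = -1 + R/2 + v/2)
I(F, Z) = 6 - 2*F (I(F, Z) = (3 - F)*2 = 6 - 2*F)
-4682 - I(w(8, 6), -69) = -4682 - (6 - 2*(-1 + (1/2)*6 + (1/2)*8)) = -4682 - (6 - 2*(-1 + 3 + 4)) = -4682 - (6 - 2*6) = -4682 - (6 - 12) = -4682 - 1*(-6) = -4682 + 6 = -4676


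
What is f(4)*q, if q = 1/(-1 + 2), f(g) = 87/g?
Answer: 87/4 ≈ 21.750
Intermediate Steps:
q = 1 (q = 1/1 = 1)
f(4)*q = (87/4)*1 = 87/4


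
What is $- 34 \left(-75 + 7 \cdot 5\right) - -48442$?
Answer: $49802$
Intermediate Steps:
$- 34 \left(-75 + 7 \cdot 5\right) - -48442 = - 34 \left(-75 + 35\right) + 48442 = \left(-34\right) \left(-40\right) + 48442 = 1360 + 48442 = 49802$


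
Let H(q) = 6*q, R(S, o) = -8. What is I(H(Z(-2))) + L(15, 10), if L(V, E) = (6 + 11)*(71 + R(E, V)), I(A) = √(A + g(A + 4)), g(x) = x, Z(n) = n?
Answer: 1071 + 2*I*√5 ≈ 1071.0 + 4.4721*I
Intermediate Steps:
I(A) = √(4 + 2*A) (I(A) = √(A + (A + 4)) = √(A + (4 + A)) = √(4 + 2*A))
L(V, E) = 1071 (L(V, E) = (6 + 11)*(71 - 8) = 17*63 = 1071)
I(H(Z(-2))) + L(15, 10) = √(4 + 2*(6*(-2))) + 1071 = √(4 + 2*(-12)) + 1071 = √(4 - 24) + 1071 = √(-20) + 1071 = 2*I*√5 + 1071 = 1071 + 2*I*√5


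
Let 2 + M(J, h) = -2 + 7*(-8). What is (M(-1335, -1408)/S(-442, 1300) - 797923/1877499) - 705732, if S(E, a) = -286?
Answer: -14575126811411/20652489 ≈ -7.0573e+5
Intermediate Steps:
M(J, h) = -60 (M(J, h) = -2 + (-2 + 7*(-8)) = -2 + (-2 - 56) = -2 - 58 = -60)
(M(-1335, -1408)/S(-442, 1300) - 797923/1877499) - 705732 = (-60/(-286) - 797923/1877499) - 705732 = (-60*(-1/286) - 797923*1/1877499) - 705732 = (30/143 - 797923/1877499) - 705732 = -4444463/20652489 - 705732 = -14575126811411/20652489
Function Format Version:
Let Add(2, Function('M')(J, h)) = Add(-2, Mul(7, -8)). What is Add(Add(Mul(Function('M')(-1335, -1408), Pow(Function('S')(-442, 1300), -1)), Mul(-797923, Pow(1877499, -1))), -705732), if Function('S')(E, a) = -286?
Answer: Rational(-14575126811411, 20652489) ≈ -7.0573e+5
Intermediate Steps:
Function('M')(J, h) = -60 (Function('M')(J, h) = Add(-2, Add(-2, Mul(7, -8))) = Add(-2, Add(-2, -56)) = Add(-2, -58) = -60)
Add(Add(Mul(Function('M')(-1335, -1408), Pow(Function('S')(-442, 1300), -1)), Mul(-797923, Pow(1877499, -1))), -705732) = Add(Add(Mul(-60, Pow(-286, -1)), Mul(-797923, Pow(1877499, -1))), -705732) = Add(Add(Mul(-60, Rational(-1, 286)), Mul(-797923, Rational(1, 1877499))), -705732) = Add(Add(Rational(30, 143), Rational(-797923, 1877499)), -705732) = Add(Rational(-4444463, 20652489), -705732) = Rational(-14575126811411, 20652489)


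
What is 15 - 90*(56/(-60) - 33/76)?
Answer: 5247/38 ≈ 138.08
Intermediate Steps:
15 - 90*(56/(-60) - 33/76) = 15 - 90*(56*(-1/60) - 33*1/76) = 15 - 90*(-14/15 - 33/76) = 15 - 90*(-1559/1140) = 15 + 4677/38 = 5247/38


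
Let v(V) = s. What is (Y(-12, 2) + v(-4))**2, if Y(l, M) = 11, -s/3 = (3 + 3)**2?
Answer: 9409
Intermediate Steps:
s = -108 (s = -3*(3 + 3)**2 = -3*6**2 = -3*36 = -108)
v(V) = -108
(Y(-12, 2) + v(-4))**2 = (11 - 108)**2 = (-97)**2 = 9409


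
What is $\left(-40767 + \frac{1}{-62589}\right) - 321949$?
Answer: $- \frac{22702031725}{62589} \approx -3.6272 \cdot 10^{5}$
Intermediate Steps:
$\left(-40767 + \frac{1}{-62589}\right) - 321949 = \left(-40767 - \frac{1}{62589}\right) - 321949 = - \frac{2551565764}{62589} - 321949 = - \frac{22702031725}{62589}$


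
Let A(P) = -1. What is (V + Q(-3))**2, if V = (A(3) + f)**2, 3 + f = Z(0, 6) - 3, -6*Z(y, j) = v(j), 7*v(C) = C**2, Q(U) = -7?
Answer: 7193124/2401 ≈ 2995.9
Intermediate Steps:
v(C) = C**2/7
Z(y, j) = -j**2/42
f = -48/7 (f = -3 + (-1/42*6**2 - 3) = -3 + (-1/42*36 - 3) = -3 + (-6/7 - 3) = -3 - 27/7 = -48/7 ≈ -6.8571)
V = 3025/49 (V = (-1 - 48/7)**2 = (-55/7)**2 = 3025/49 ≈ 61.735)
(V + Q(-3))**2 = (3025/49 - 7)**2 = (2682/49)**2 = 7193124/2401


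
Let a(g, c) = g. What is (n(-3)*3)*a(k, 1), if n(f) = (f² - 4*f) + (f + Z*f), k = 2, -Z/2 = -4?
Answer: -36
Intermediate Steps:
Z = 8 (Z = -2*(-4) = 8)
n(f) = f² + 5*f (n(f) = (f² - 4*f) + (f + 8*f) = (f² - 4*f) + 9*f = f² + 5*f)
(n(-3)*3)*a(k, 1) = (-3*(5 - 3)*3)*2 = (-3*2*3)*2 = -6*3*2 = -18*2 = -36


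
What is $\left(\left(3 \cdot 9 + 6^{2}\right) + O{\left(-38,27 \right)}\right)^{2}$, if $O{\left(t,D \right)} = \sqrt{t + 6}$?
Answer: $3937 + 504 i \sqrt{2} \approx 3937.0 + 712.76 i$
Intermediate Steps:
$O{\left(t,D \right)} = \sqrt{6 + t}$
$\left(\left(3 \cdot 9 + 6^{2}\right) + O{\left(-38,27 \right)}\right)^{2} = \left(\left(3 \cdot 9 + 6^{2}\right) + \sqrt{6 - 38}\right)^{2} = \left(\left(27 + 36\right) + \sqrt{-32}\right)^{2} = \left(63 + 4 i \sqrt{2}\right)^{2}$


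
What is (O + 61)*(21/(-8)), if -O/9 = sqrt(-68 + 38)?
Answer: -1281/8 + 189*I*sqrt(30)/8 ≈ -160.13 + 129.4*I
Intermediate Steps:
O = -9*I*sqrt(30) (O = -9*sqrt(-68 + 38) = -9*I*sqrt(30) ≈ -49.295*I)
(O + 61)*(21/(-8)) = (-9*I*sqrt(30) + 61)*(21/(-8)) = (61 - 9*I*sqrt(30))*(21*(-1/8)) = (61 - 9*I*sqrt(30))*(-21/8) = -1281/8 + 189*I*sqrt(30)/8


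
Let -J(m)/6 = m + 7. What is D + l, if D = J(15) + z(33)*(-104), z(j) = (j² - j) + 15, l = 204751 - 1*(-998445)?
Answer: 1091680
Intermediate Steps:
J(m) = -42 - 6*m (J(m) = -6*(m + 7) = -6*(7 + m) = -42 - 6*m)
l = 1203196 (l = 204751 + 998445 = 1203196)
z(j) = 15 + j² - j
D = -111516 (D = (-42 - 6*15) + (15 + 33² - 1*33)*(-104) = (-42 - 90) + (15 + 1089 - 33)*(-104) = -132 + 1071*(-104) = -132 - 111384 = -111516)
D + l = -111516 + 1203196 = 1091680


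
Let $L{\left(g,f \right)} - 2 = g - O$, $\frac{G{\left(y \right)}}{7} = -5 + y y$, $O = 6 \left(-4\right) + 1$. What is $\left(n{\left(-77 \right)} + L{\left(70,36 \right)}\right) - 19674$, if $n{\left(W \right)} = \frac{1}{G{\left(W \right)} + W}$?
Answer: $- \frac{810394388}{41391} \approx -19579.0$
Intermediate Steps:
$O = -23$ ($O = -24 + 1 = -23$)
$G{\left(y \right)} = -35 + 7 y^{2}$ ($G{\left(y \right)} = 7 \left(-5 + y y\right) = 7 \left(-5 + y^{2}\right) = -35 + 7 y^{2}$)
$n{\left(W \right)} = \frac{1}{-35 + W + 7 W^{2}}$ ($n{\left(W \right)} = \frac{1}{\left(-35 + 7 W^{2}\right) + W} = \frac{1}{-35 + W + 7 W^{2}}$)
$L{\left(g,f \right)} = 25 + g$ ($L{\left(g,f \right)} = 2 + \left(g - -23\right) = 2 + \left(g + 23\right) = 2 + \left(23 + g\right) = 25 + g$)
$\left(n{\left(-77 \right)} + L{\left(70,36 \right)}\right) - 19674 = \left(\frac{1}{-35 - 77 + 7 \left(-77\right)^{2}} + \left(25 + 70\right)\right) - 19674 = \left(\frac{1}{-35 - 77 + 7 \cdot 5929} + 95\right) - 19674 = \left(\frac{1}{-35 - 77 + 41503} + 95\right) - 19674 = \left(\frac{1}{41391} + 95\right) - 19674 = \frac{3932146}{41391} - 19674 = - \frac{810394388}{41391}$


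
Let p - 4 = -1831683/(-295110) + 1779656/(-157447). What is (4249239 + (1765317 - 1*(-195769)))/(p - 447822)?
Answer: -96185894851851750/6935911609309973 ≈ -13.868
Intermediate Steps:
p = -16981517393/15488061390 (p = 4 + (-1831683/(-295110) + 1779656/(-157447)) = 4 + (-1831683*(-1/295110) + 1779656*(-1/157447)) = 4 + (610561/98370 - 1779656/157447) = 4 - 78933762953/15488061390 = -16981517393/15488061390 ≈ -1.0964)
(4249239 + (1765317 - 1*(-195769)))/(p - 447822) = (4249239 + (1765317 - 1*(-195769)))/(-16981517393/15488061390 - 447822) = (4249239 + (1765317 + 195769))/(-6935911609309973/15488061390) = (4249239 + 1961086)*(-15488061390/6935911609309973) = 6210325*(-15488061390/6935911609309973) = -96185894851851750/6935911609309973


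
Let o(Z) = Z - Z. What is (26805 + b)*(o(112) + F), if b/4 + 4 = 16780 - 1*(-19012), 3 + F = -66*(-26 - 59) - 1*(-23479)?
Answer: 4943369302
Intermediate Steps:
o(Z) = 0
F = 29086 (F = -3 + (-66*(-26 - 59) - 1*(-23479)) = -3 + (-66*(-85) + 23479) = -3 + (5610 + 23479) = -3 + 29089 = 29086)
b = 143152 (b = -16 + 4*(16780 - 1*(-19012)) = -16 + 4*(16780 + 19012) = -16 + 4*35792 = -16 + 143168 = 143152)
(26805 + b)*(o(112) + F) = (26805 + 143152)*(0 + 29086) = 169957*29086 = 4943369302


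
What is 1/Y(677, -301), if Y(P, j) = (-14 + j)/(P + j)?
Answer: -376/315 ≈ -1.1937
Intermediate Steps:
Y(P, j) = (-14 + j)/(P + j)
1/Y(677, -301) = 1/((-14 - 301)/(677 - 301)) = 1/(-315/376) = -376/315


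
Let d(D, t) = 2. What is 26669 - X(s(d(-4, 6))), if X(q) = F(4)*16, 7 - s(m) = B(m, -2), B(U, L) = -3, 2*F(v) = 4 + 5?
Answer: 26597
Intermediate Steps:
F(v) = 9/2 (F(v) = (4 + 5)/2 = (½)*9 = 9/2)
s(m) = 10 (s(m) = 7 - 1*(-3) = 7 + 3 = 10)
X(q) = 72 (X(q) = (9/2)*16 = 72)
26669 - X(s(d(-4, 6))) = 26669 - 1*72 = 26669 - 72 = 26597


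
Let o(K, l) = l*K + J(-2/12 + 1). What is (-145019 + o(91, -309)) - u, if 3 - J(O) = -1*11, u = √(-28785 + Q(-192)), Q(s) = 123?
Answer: -173124 - I*√28662 ≈ -1.7312e+5 - 169.3*I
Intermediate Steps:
u = I*√28662 (u = √(-28785 + 123) = √(-28662) = I*√28662 ≈ 169.3*I)
J(O) = 14 (J(O) = 3 - (-1)*11 = 3 - 1*(-11) = 3 + 11 = 14)
o(K, l) = 14 + K*l (o(K, l) = l*K + 14 = K*l + 14 = 14 + K*l)
(-145019 + o(91, -309)) - u = (-145019 + (14 + 91*(-309))) - I*√28662 = (-145019 + (14 - 28119)) - I*√28662 = (-145019 - 28105) - I*√28662 = -173124 - I*√28662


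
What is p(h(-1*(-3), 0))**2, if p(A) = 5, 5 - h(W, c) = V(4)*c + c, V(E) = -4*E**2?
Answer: 25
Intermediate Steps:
h(W, c) = 5 + 63*c (h(W, c) = 5 - ((-4*4**2)*c + c) = 5 - ((-4*16)*c + c) = 5 - (-64*c + c) = 5 - (-63)*c = 5 + 63*c)
p(h(-1*(-3), 0))**2 = 5**2 = 25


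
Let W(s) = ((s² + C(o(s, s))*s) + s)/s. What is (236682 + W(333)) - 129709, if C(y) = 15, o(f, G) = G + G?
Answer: 107322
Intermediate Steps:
o(f, G) = 2*G
W(s) = (s² + 16*s)/s (W(s) = ((s² + 15*s) + s)/s = (s² + 16*s)/s)
(236682 + W(333)) - 129709 = (236682 + (16 + 333)) - 129709 = (236682 + 349) - 129709 = 237031 - 129709 = 107322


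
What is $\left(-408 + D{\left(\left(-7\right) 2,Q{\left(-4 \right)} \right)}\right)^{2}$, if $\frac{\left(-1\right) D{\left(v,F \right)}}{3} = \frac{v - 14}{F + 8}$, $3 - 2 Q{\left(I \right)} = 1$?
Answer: $\frac{1430416}{9} \approx 1.5894 \cdot 10^{5}$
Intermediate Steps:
$Q{\left(I \right)} = 1$ ($Q{\left(I \right)} = \frac{3}{2} - \frac{1}{2} = 1$)
$D{\left(v,F \right)} = - \frac{3 \left(-14 + v\right)}{8 + F}$ ($D{\left(v,F \right)} = - 3 \frac{v - 14}{F + 8} = - 3 \frac{-14 + v}{8 + F} = - \frac{3 \left(-14 + v\right)}{8 + F}$)
$\left(-408 + D{\left(\left(-7\right) 2,Q{\left(-4 \right)} \right)}\right)^{2} = \left(-408 + \frac{3 \left(14 - \left(-7\right) 2\right)}{8 + 1}\right)^{2} = \left(-408 + \frac{3 \left(14 - -14\right)}{9}\right)^{2} = \left(-408 + 3 \cdot \frac{1}{9} \left(14 + 14\right)\right)^{2} = \left(-408 + 3 \cdot \frac{1}{9} \cdot 28\right)^{2} = \left(-408 + \frac{28}{3}\right)^{2} = \left(- \frac{1196}{3}\right)^{2} = \frac{1430416}{9}$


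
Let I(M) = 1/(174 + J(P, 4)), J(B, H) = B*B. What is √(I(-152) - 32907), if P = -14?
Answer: I*√4504967930/370 ≈ 181.4*I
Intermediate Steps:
J(B, H) = B²
I(M) = 1/370 (I(M) = 1/(174 + (-14)²) = 1/(174 + 196) = 1/370)
√(I(-152) - 32907) = √(1/370 - 32907) = √(-12175589/370) = I*√4504967930/370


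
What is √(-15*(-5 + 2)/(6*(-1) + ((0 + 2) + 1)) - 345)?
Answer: 6*I*√10 ≈ 18.974*I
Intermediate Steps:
√(-15*(-5 + 2)/(6*(-1) + ((0 + 2) + 1)) - 345) = √(-(-45)/(-6 + (2 + 1)) - 345) = √(-(-45)/(-6 + 3) - 345) = √(-(-45)/(-3) - 345) = √(-(-45)*(-1)/3 - 345) = √(-15*1 - 345) = √(-15 - 345) = √(-360) = 6*I*√10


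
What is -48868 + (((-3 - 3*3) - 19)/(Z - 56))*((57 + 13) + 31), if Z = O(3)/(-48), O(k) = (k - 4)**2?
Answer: -131255764/2689 ≈ -48812.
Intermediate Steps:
O(k) = (-4 + k)**2
Z = -1/48 (Z = (-4 + 3)**2/(-48) = (-1)**2*(-1/48) = 1*(-1/48) = -1/48 ≈ -0.020833)
-48868 + (((-3 - 3*3) - 19)/(Z - 56))*((57 + 13) + 31) = -48868 + (((-3 - 3*3) - 19)/(-1/48 - 56))*((57 + 13) + 31) = -48868 + (((-3 - 9) - 19)/(-2689/48))*(70 + 31) = -48868 + ((-12 - 19)*(-48/2689))*101 = -48868 - 31*(-48/2689)*101 = -48868 + (1488/2689)*101 = -48868 + 150288/2689 = -131255764/2689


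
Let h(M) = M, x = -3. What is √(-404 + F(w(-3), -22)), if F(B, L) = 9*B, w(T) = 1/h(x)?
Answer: I*√407 ≈ 20.174*I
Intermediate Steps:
w(T) = -⅓ (w(T) = 1/(-3) = -⅓)
√(-404 + F(w(-3), -22)) = √(-404 + 9*(-⅓)) = √(-404 - 3) = √(-407) = I*√407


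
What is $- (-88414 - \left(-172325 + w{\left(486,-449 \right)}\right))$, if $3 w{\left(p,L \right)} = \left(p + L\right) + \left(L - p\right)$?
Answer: $- \frac{252631}{3} \approx -84210.0$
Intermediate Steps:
$w{\left(p,L \right)} = \frac{2 L}{3}$ ($w{\left(p,L \right)} = \frac{\left(p + L\right) + \left(L - p\right)}{3} = \frac{\left(L + p\right) + \left(L - p\right)}{3} = \frac{2 L}{3}$)
$- (-88414 - \left(-172325 + w{\left(486,-449 \right)}\right)) = - (-88414 + \left(172325 - \frac{2}{3} \left(-449\right)\right)) = - (-88414 + \left(172325 - - \frac{898}{3}\right)) = - (-88414 + \left(172325 + \frac{898}{3}\right)) = - (-88414 + \frac{517873}{3}) = \left(-1\right) \frac{252631}{3} = - \frac{252631}{3}$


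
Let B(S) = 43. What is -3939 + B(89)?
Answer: -3896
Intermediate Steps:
-3939 + B(89) = -3939 + 43 = -3896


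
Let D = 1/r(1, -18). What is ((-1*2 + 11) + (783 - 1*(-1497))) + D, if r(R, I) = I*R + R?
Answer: 38912/17 ≈ 2288.9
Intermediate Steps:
r(R, I) = R + I*R
D = -1/17 (D = 1/(1*(1 - 18)) = 1/(1*(-17)) = 1/(-17) = -1/17 ≈ -0.058824)
((-1*2 + 11) + (783 - 1*(-1497))) + D = ((-1*2 + 11) + (783 - 1*(-1497))) - 1/17 = ((-2 + 11) + (783 + 1497)) - 1/17 = (9 + 2280) - 1/17 = 2289 - 1/17 = 38912/17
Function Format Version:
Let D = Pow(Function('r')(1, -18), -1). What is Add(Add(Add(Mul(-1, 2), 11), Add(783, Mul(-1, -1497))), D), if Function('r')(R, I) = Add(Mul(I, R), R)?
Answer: Rational(38912, 17) ≈ 2288.9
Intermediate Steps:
Function('r')(R, I) = Add(R, Mul(I, R))
D = Rational(-1, 17) (D = Pow(Mul(1, Add(1, -18)), -1) = Pow(Mul(1, -17), -1) = Pow(-17, -1) = Rational(-1, 17) ≈ -0.058824)
Add(Add(Add(Mul(-1, 2), 11), Add(783, Mul(-1, -1497))), D) = Add(Add(Add(Mul(-1, 2), 11), Add(783, Mul(-1, -1497))), Rational(-1, 17)) = Add(Add(Add(-2, 11), Add(783, 1497)), Rational(-1, 17)) = Add(Add(9, 2280), Rational(-1, 17)) = Add(2289, Rational(-1, 17)) = Rational(38912, 17)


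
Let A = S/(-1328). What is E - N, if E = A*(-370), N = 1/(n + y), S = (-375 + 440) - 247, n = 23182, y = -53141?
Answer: -504359433/9946388 ≈ -50.708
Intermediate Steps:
S = -182 (S = 65 - 247 = -182)
A = 91/664 (A = -182/(-1328) = -182*(-1/1328) = 91/664 ≈ 0.13705)
N = -1/29959 (N = 1/(23182 - 53141) = 1/(-29959) = -1/29959 ≈ -3.3379e-5)
E = -16835/332 (E = (91/664)*(-370) = -16835/332 ≈ -50.708)
E - N = -16835/332 - 1*(-1/29959) = -16835/332 + 1/29959 = -504359433/9946388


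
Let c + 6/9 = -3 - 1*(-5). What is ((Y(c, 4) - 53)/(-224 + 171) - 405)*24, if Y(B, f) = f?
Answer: -513984/53 ≈ -9697.8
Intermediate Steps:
c = 4/3 (c = -⅔ + (-3 - 1*(-5)) = -⅔ + (-3 + 5) = -⅔ + 2 = 4/3 ≈ 1.3333)
((Y(c, 4) - 53)/(-224 + 171) - 405)*24 = ((4 - 53)/(-224 + 171) - 405)*24 = (-49/(-53) - 405)*24 = (-49*(-1/53) - 405)*24 = (49/53 - 405)*24 = -21416/53*24 = -513984/53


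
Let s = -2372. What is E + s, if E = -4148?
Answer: -6520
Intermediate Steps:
E + s = -4148 - 2372 = -6520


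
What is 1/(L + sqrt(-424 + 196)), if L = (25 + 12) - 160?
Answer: -41/5119 - 2*I*sqrt(57)/15357 ≈ -0.0080094 - 0.00098324*I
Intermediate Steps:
L = -123 (L = 37 - 160 = -123)
1/(L + sqrt(-424 + 196)) = 1/(-123 + sqrt(-424 + 196)) = 1/(-123 + sqrt(-228)) = 1/(-123 + 2*I*sqrt(57))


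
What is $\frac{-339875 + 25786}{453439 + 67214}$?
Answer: $- \frac{314089}{520653} \approx -0.60326$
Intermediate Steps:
$\frac{-339875 + 25786}{453439 + 67214} = - \frac{314089}{520653}$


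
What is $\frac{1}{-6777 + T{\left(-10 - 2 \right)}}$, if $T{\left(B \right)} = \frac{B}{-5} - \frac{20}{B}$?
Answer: $- \frac{15}{101594} \approx -0.00014765$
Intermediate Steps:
$T{\left(B \right)} = - \frac{20}{B} - \frac{B}{5}$ ($T{\left(B \right)} = B \left(- \frac{1}{5}\right) - \frac{20}{B} = - \frac{B}{5} - \frac{20}{B} = - \frac{20}{B} - \frac{B}{5}$)
$\frac{1}{-6777 + T{\left(-10 - 2 \right)}} = \frac{1}{-6777 - \left(\frac{20}{-10 - 2} + \frac{-10 - 2}{5}\right)} = \frac{1}{-6777 - \left(- \frac{12}{5} + \frac{20}{-12}\right)} = \frac{1}{-6777 + \left(\left(-20\right) \left(- \frac{1}{12}\right) + \frac{12}{5}\right)} = \frac{1}{-6777 + \left(\frac{5}{3} + \frac{12}{5}\right)} = \frac{1}{-6777 + \frac{61}{15}} = \frac{1}{- \frac{101594}{15}} = - \frac{15}{101594}$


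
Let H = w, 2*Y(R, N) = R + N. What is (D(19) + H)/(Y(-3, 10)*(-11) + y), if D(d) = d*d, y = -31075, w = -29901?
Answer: 59080/62227 ≈ 0.94943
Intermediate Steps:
Y(R, N) = N/2 + R/2 (Y(R, N) = (R + N)/2 = (N + R)/2 = N/2 + R/2)
H = -29901
D(d) = d²
(D(19) + H)/(Y(-3, 10)*(-11) + y) = (19² - 29901)/(((½)*10 + (½)*(-3))*(-11) - 31075) = (361 - 29901)/((5 - 3/2)*(-11) - 31075) = -29540/((7/2)*(-11) - 31075) = -29540/(-77/2 - 31075) = -29540/(-62227/2) = -29540*(-2/62227) = 59080/62227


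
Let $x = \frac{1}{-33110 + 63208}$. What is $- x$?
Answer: $- \frac{1}{30098} \approx -3.3225 \cdot 10^{-5}$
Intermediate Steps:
$x = \frac{1}{30098} \approx 3.3225 \cdot 10^{-5}$
$- x = \left(-1\right) \frac{1}{30098} = - \frac{1}{30098}$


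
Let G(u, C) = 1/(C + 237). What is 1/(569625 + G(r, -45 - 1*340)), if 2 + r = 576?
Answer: 148/84304499 ≈ 1.7555e-6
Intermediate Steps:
r = 574 (r = -2 + 576 = 574)
G(u, C) = 1/(237 + C)
1/(569625 + G(r, -45 - 1*340)) = 1/(569625 + 1/(237 + (-45 - 1*340))) = 1/(569625 + 1/(237 + (-45 - 340))) = 1/(569625 + 1/(237 - 385)) = 1/(569625 + 1/(-148)) = 1/(569625 - 1/148) = 1/(84304499/148) = 148/84304499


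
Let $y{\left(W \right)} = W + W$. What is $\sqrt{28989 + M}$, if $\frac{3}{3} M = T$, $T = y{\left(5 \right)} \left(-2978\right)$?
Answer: $i \sqrt{791} \approx 28.125 i$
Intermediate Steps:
$y{\left(W \right)} = 2 W$
$T = -29780$ ($T = 2 \cdot 5 \left(-2978\right) = 10 \left(-2978\right) = -29780$)
$M = -29780$
$\sqrt{28989 + M} = \sqrt{28989 - 29780} = \sqrt{-791} = i \sqrt{791}$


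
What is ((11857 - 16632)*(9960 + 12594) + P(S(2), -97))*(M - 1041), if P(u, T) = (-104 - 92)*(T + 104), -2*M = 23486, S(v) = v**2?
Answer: 1376794894048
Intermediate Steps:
M = -11743 (M = -1/2*23486 = -11743)
P(u, T) = -20384 - 196*T (P(u, T) = -196*(104 + T) = -20384 - 196*T)
((11857 - 16632)*(9960 + 12594) + P(S(2), -97))*(M - 1041) = ((11857 - 16632)*(9960 + 12594) + (-20384 - 196*(-97)))*(-11743 - 1041) = (-4775*22554 + (-20384 + 19012))*(-12784) = (-107695350 - 1372)*(-12784) = -107696722*(-12784) = 1376794894048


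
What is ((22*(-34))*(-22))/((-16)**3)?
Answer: -2057/512 ≈ -4.0176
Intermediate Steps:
((22*(-34))*(-22))/((-16)**3) = -748*(-22)/(-4096) = 16456*(-1/4096) = -2057/512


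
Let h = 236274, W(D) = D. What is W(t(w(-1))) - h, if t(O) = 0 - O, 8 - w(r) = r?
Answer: -236283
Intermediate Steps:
w(r) = 8 - r
t(O) = -O
W(t(w(-1))) - h = -(8 - 1*(-1)) - 1*236274 = -(8 + 1) - 236274 = -1*9 - 236274 = -9 - 236274 = -236283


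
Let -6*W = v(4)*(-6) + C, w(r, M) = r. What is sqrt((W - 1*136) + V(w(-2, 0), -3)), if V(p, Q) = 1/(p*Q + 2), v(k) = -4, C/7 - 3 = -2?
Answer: I*sqrt(20310)/12 ≈ 11.876*I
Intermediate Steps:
C = 7 (C = 21 + 7*(-2) = 21 - 14 = 7)
V(p, Q) = 1/(2 + Q*p) (V(p, Q) = 1/(Q*p + 2) = 1/(2 + Q*p))
W = -31/6 (W = -(-4*(-6) + 7)/6 = -(24 + 7)/6 = -1/6*31 = -31/6 ≈ -5.1667)
sqrt((W - 1*136) + V(w(-2, 0), -3)) = sqrt((-31/6 - 1*136) + 1/(2 - 3*(-2))) = sqrt((-31/6 - 136) + 1/(2 + 6)) = sqrt(-847/6 + 1/8) = sqrt(-3385/24) = I*sqrt(20310)/12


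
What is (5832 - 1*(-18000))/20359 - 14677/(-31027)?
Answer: 1038244507/631678693 ≈ 1.6436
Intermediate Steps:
(5832 - 1*(-18000))/20359 - 14677/(-31027) = (5832 + 18000)*(1/20359) - 14677*(-1/31027) = 23832*(1/20359) + 14677/31027 = 23832/20359 + 14677/31027 = 1038244507/631678693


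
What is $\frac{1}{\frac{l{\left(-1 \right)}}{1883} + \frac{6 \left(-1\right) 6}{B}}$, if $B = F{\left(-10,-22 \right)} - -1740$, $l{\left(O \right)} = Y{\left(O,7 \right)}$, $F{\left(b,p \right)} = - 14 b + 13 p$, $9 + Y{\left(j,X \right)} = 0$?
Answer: $- \frac{1500751}{41067} \approx -36.544$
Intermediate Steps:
$Y{\left(j,X \right)} = -9$ ($Y{\left(j,X \right)} = -9 + 0 = -9$)
$l{\left(O \right)} = -9$
$B = 1594$ ($B = \left(\left(-14\right) \left(-10\right) + 13 \left(-22\right)\right) - -1740 = \left(140 - 286\right) + 1740 = -146 + 1740 = 1594$)
$\frac{1}{\frac{l{\left(-1 \right)}}{1883} + \frac{6 \left(-1\right) 6}{B}} = \frac{1}{- \frac{9}{1883} + \frac{6 \left(-1\right) 6}{1594}} = \frac{1}{\left(-9\right) \frac{1}{1883} + \left(-6\right) 6 \cdot \frac{1}{1594}} = \frac{1}{- \frac{9}{1883} - \frac{18}{797}} = \frac{1}{- \frac{41067}{1500751}} = - \frac{1500751}{41067}$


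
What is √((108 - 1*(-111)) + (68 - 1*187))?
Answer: 10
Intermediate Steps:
√((108 - 1*(-111)) + (68 - 1*187)) = √((108 + 111) + (68 - 187)) = √(219 - 119) = √100 = 10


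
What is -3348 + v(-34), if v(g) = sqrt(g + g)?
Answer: -3348 + 2*I*sqrt(17) ≈ -3348.0 + 8.2462*I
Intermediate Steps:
v(g) = sqrt(2)*sqrt(g) (v(g) = sqrt(2*g) = sqrt(2)*sqrt(g))
-3348 + v(-34) = -3348 + sqrt(2)*sqrt(-34) = -3348 + sqrt(2)*(I*sqrt(34)) = -3348 + 2*I*sqrt(17)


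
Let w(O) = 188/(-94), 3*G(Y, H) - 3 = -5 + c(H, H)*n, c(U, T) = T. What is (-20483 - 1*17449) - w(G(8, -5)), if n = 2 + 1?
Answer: -37930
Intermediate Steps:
n = 3
G(Y, H) = -⅔ + H (G(Y, H) = 1 + (-5 + H*3)/3 = 1 + (-5 + 3*H)/3 = 1 + (-5/3 + H) = -⅔ + H)
w(O) = -2 (w(O) = 188*(-1/94) = -2)
(-20483 - 1*17449) - w(G(8, -5)) = (-20483 - 1*17449) - 1*(-2) = (-20483 - 17449) + 2 = -37932 + 2 = -37930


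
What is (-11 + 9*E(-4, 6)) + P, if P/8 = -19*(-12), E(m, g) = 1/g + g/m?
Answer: 1801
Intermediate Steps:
E(m, g) = 1/g + g/m
P = 1824 (P = 8*(-19*(-12)) = 8*228 = 1824)
(-11 + 9*E(-4, 6)) + P = (-11 + 9*(1/6 + 6/(-4))) + 1824 = (-11 + 9*(1/6 + 6*(-1/4))) + 1824 = (-11 + 9*(1/6 - 3/2)) + 1824 = (-11 + 9*(-4/3)) + 1824 = (-11 - 12) + 1824 = -23 + 1824 = 1801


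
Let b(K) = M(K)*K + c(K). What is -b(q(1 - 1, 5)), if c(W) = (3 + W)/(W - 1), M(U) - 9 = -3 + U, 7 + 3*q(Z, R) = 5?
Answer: 223/45 ≈ 4.9556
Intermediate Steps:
q(Z, R) = -⅔ (q(Z, R) = -7/3 + (⅓)*5 = -7/3 + 5/3 = -⅔)
M(U) = 6 + U (M(U) = 9 + (-3 + U) = 6 + U)
c(W) = (3 + W)/(-1 + W)
b(K) = K*(6 + K) + (3 + K)/(-1 + K) (b(K) = (6 + K)*K + (3 + K)/(-1 + K) = K*(6 + K) + (3 + K)/(-1 + K))
-b(q(1 - 1, 5)) = -(3 - ⅔ - 2*(-1 - ⅔)*(6 - ⅔)/3)/(-1 - ⅔) = -(3 - ⅔ - ⅔*(-5/3)*16/3)/(-5/3) = -(-3)*(3 - ⅔ + 160/27)/5 = -(-3)*223/(5*27) = -1*(-223/45) = 223/45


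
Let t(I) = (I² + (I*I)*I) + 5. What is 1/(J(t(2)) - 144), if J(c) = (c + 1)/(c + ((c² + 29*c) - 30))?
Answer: -769/110718 ≈ -0.0069456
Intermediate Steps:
t(I) = 5 + I² + I³ (t(I) = (I² + I²*I) + 5 = (I² + I³) + 5 = 5 + I² + I³)
J(c) = (1 + c)/(-30 + c² + 30*c) (J(c) = (1 + c)/(c + (-30 + c² + 29*c)) = (1 + c)/(-30 + c² + 30*c))
1/(J(t(2)) - 144) = 1/((1 + (5 + 2² + 2³))/(-30 + (5 + 2² + 2³)² + 30*(5 + 2² + 2³)) - 144) = 1/((1 + (5 + 4 + 8))/(-30 + (5 + 4 + 8)² + 30*(5 + 4 + 8)) - 144) = 1/((1 + 17)/(-30 + 17² + 30*17) - 144) = 1/(18/(-30 + 289 + 510) - 144) = 1/(18/769 - 144) = 1/(-110718/769) = -769/110718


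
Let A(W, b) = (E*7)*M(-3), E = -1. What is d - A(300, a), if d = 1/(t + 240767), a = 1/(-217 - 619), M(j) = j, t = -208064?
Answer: -686762/32703 ≈ -21.000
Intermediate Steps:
a = -1/836 (a = 1/(-836) = -1/836 ≈ -0.0011962)
d = 1/32703 (d = 1/(-208064 + 240767) = 1/32703 ≈ 3.0578e-5)
A(W, b) = 21 (A(W, b) = -1*7*(-3) = -7*(-3) = 21)
d - A(300, a) = 1/32703 - 1*21 = 1/32703 - 21 = -686762/32703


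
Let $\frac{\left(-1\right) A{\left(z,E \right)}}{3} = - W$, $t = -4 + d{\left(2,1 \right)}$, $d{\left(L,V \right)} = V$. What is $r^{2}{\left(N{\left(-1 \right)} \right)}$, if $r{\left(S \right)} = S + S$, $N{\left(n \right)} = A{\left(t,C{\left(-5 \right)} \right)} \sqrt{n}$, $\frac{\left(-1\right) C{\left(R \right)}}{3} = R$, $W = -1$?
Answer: $-36$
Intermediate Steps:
$C{\left(R \right)} = - 3 R$
$t = -3$ ($t = -4 + 1 = -3$)
$A{\left(z,E \right)} = -3$ ($A{\left(z,E \right)} = - 3 \left(\left(-1\right) \left(-1\right)\right) = \left(-3\right) 1 = -3$)
$N{\left(n \right)} = - 3 \sqrt{n}$
$r{\left(S \right)} = 2 S$
$r^{2}{\left(N{\left(-1 \right)} \right)} = \left(2 \left(- 3 \sqrt{-1}\right)\right)^{2} = \left(2 \left(- 3 i\right)\right)^{2} = \left(- 6 i\right)^{2} = -36$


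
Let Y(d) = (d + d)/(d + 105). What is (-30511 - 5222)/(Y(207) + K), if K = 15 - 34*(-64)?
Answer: -1858116/114001 ≈ -16.299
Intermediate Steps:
Y(d) = 2*d/(105 + d) (Y(d) = (2*d)/(105 + d) = 2*d/(105 + d))
K = 2191 (K = 15 + 2176 = 2191)
(-30511 - 5222)/(Y(207) + K) = (-30511 - 5222)/(2*207/(105 + 207) + 2191) = -35733/(2*207/312 + 2191) = -35733/(2*207*(1/312) + 2191) = -35733/(69/52 + 2191) = -35733/114001/52 = -35733*52/114001 = -1858116/114001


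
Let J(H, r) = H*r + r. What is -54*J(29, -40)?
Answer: 64800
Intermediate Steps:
J(H, r) = r + H*r
-54*J(29, -40) = -(-2160)*(1 + 29) = -(-2160)*30 = -54*(-1200) = 64800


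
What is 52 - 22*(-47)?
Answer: 1086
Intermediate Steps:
52 - 22*(-47) = 52 + 1034 = 1086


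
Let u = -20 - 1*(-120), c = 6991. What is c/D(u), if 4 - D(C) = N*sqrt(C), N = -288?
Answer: 6991/2884 ≈ 2.4241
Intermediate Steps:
u = 100 (u = -20 + 120 = 100)
D(C) = 4 + 288*sqrt(C) (D(C) = 4 - (-288)*sqrt(C) = 4 + 288*sqrt(C))
c/D(u) = 6991/(4 + 288*sqrt(100)) = 6991/(4 + 288*10) = 6991/(4 + 2880) = 6991/2884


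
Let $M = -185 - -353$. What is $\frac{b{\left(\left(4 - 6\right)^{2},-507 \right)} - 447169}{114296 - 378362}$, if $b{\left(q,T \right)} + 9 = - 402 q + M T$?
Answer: $\frac{24271}{12003} \approx 2.0221$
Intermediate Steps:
$M = 168$ ($M = -185 + 353 = 168$)
$b{\left(q,T \right)} = -9 - 402 q + 168 T$ ($b{\left(q,T \right)} = -9 + \left(- 402 q + 168 T\right) = -9 - 402 q + 168 T$)
$\frac{b{\left(\left(4 - 6\right)^{2},-507 \right)} - 447169}{114296 - 378362} = \frac{\left(-9 - 402 \left(4 - 6\right)^{2} + 168 \left(-507\right)\right) - 447169}{114296 - 378362} = \frac{\left(-9 - 402 \left(-2\right)^{2} - 85176\right) - 447169}{-264066} = \left(\left(-9 - 1608 - 85176\right) - 447169\right) \left(- \frac{1}{264066}\right) = \left(-86793 - 447169\right) \left(- \frac{1}{264066}\right) = \left(-533962\right) \left(- \frac{1}{264066}\right) = \frac{24271}{12003}$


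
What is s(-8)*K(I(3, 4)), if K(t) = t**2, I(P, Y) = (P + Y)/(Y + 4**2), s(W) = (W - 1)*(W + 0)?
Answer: 441/50 ≈ 8.8200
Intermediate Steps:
s(W) = W*(-1 + W) (s(W) = (-1 + W)*W = W*(-1 + W))
I(P, Y) = (P + Y)/(16 + Y) (I(P, Y) = (P + Y)/(Y + 16) = (P + Y)/(16 + Y))
s(-8)*K(I(3, 4)) = (-8*(-1 - 8))*((3 + 4)/(16 + 4))**2 = (-8*(-9))*(7/20)**2 = 72*((1/20)*7)**2 = 72*(7/20)**2 = 72*(49/400) = 441/50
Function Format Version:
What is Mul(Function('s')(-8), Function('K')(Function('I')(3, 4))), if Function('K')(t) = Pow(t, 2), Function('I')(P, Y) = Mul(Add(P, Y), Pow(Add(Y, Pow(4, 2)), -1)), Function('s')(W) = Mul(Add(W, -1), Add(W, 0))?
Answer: Rational(441, 50) ≈ 8.8200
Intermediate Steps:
Function('s')(W) = Mul(W, Add(-1, W)) (Function('s')(W) = Mul(Add(-1, W), W) = Mul(W, Add(-1, W)))
Function('I')(P, Y) = Mul(Pow(Add(16, Y), -1), Add(P, Y)) (Function('I')(P, Y) = Mul(Add(P, Y), Pow(Add(Y, 16), -1)) = Mul(Add(P, Y), Pow(Add(16, Y), -1)) = Mul(Pow(Add(16, Y), -1), Add(P, Y)))
Mul(Function('s')(-8), Function('K')(Function('I')(3, 4))) = Mul(Mul(-8, Add(-1, -8)), Pow(Mul(Pow(Add(16, 4), -1), Add(3, 4)), 2)) = Mul(Mul(-8, -9), Pow(Mul(Pow(20, -1), 7), 2)) = Mul(72, Pow(Mul(Rational(1, 20), 7), 2)) = Mul(72, Pow(Rational(7, 20), 2)) = Mul(72, Rational(49, 400)) = Rational(441, 50)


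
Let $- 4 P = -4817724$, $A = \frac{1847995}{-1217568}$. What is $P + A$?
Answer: $\frac{1466474795813}{1217568} \approx 1.2044 \cdot 10^{6}$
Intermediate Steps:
$A = - \frac{1847995}{1217568}$ ($A = 1847995 \left(- \frac{1}{1217568}\right) = - \frac{1847995}{1217568} \approx -1.5178$)
$P = 1204431$ ($P = \left(- \frac{1}{4}\right) \left(-4817724\right) = 1204431$)
$P + A = 1204431 - \frac{1847995}{1217568} = \frac{1466474795813}{1217568}$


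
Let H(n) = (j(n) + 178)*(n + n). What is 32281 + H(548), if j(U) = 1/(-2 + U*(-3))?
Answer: 187124139/823 ≈ 2.2737e+5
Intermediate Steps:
j(U) = 1/(-2 - 3*U)
H(n) = 2*n*(178 - 1/(2 + 3*n)) (H(n) = (-1/(2 + 3*n) + 178)*(n + n) = (178 - 1/(2 + 3*n))*(2*n) = 2*n*(178 - 1/(2 + 3*n)))
32281 + H(548) = 32281 + 2*548*(355 + 534*548)/(2 + 3*548) = 32281 + 2*548*(355 + 292632)/(2 + 1644) = 32281 + 2*548*292987/1646 = 32281 + 2*548*(1/1646)*292987 = 32281 + 160556876/823 = 187124139/823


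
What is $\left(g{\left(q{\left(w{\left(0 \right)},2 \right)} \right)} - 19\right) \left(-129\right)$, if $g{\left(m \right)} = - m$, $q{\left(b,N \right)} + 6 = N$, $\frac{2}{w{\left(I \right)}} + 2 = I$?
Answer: $1935$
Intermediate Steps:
$w{\left(I \right)} = \frac{2}{-2 + I}$
$q{\left(b,N \right)} = -6 + N$
$\left(g{\left(q{\left(w{\left(0 \right)},2 \right)} \right)} - 19\right) \left(-129\right) = \left(- (-6 + 2) - 19\right) \left(-129\right) = \left(\left(-1\right) \left(-4\right) - 19\right) \left(-129\right) = \left(4 - 19\right) \left(-129\right) = \left(-15\right) \left(-129\right) = 1935$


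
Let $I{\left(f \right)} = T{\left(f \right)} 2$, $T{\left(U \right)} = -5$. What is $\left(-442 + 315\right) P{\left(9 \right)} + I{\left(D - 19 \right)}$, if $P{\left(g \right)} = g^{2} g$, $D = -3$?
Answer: $-92593$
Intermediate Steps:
$P{\left(g \right)} = g^{3}$
$I{\left(f \right)} = -10$ ($I{\left(f \right)} = \left(-5\right) 2 = -10$)
$\left(-442 + 315\right) P{\left(9 \right)} + I{\left(D - 19 \right)} = \left(-442 + 315\right) 9^{3} - 10 = \left(-127\right) 729 - 10 = -92583 - 10 = -92593$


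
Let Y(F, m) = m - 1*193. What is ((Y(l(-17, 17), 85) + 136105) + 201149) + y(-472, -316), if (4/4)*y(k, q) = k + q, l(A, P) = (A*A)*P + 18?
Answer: 336358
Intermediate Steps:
l(A, P) = 18 + P*A**2 (l(A, P) = A**2*P + 18 = P*A**2 + 18 = 18 + P*A**2)
Y(F, m) = -193 + m (Y(F, m) = m - 193 = -193 + m)
y(k, q) = k + q
((Y(l(-17, 17), 85) + 136105) + 201149) + y(-472, -316) = (((-193 + 85) + 136105) + 201149) + (-472 - 316) = ((-108 + 136105) + 201149) - 788 = (135997 + 201149) - 788 = 337146 - 788 = 336358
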